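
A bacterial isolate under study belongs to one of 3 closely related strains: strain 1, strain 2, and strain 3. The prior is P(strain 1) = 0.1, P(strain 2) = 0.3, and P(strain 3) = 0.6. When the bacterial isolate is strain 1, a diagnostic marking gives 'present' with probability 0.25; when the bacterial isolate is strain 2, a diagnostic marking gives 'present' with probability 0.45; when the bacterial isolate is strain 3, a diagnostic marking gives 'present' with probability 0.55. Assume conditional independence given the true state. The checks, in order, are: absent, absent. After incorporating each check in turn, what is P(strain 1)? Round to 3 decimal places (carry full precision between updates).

0.209

After 'absent': normaliser = 0.75·0.1000 + 0.55·0.3000 + 0.45·0.6000; P(strain 1) ≈ 0.1471, P(strain 2) ≈ 0.3235, P(strain 3) ≈ 0.5294
After 'absent': normaliser = 0.75·0.1471 + 0.55·0.3235 + 0.45·0.5294; P(strain 1) ≈ 0.2095, P(strain 2) ≈ 0.3380, P(strain 3) ≈ 0.4525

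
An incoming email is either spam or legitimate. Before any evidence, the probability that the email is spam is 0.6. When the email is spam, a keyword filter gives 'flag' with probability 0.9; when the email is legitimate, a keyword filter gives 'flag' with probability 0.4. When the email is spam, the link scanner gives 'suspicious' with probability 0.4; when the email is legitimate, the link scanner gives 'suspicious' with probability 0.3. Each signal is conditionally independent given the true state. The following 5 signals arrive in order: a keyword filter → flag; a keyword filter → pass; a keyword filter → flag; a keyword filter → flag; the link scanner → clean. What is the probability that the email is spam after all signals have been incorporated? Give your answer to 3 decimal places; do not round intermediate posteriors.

0.709

After a keyword filter='flag': P(spam) = 0.9·0.6000 / (0.9·0.6000 + 0.4·0.4000) ≈ 0.7714
After a keyword filter='pass': P(spam) = 0.1·0.7714 / (0.1·0.7714 + 0.6·0.2286) ≈ 0.3600
After a keyword filter='flag': P(spam) = 0.9·0.3600 / (0.9·0.3600 + 0.4·0.6400) ≈ 0.5586
After a keyword filter='flag': P(spam) = 0.9·0.5586 / (0.9·0.5586 + 0.4·0.4414) ≈ 0.7401
After the link scanner='clean': P(spam) = 0.6·0.7401 / (0.6·0.7401 + 0.7·0.2599) ≈ 0.7094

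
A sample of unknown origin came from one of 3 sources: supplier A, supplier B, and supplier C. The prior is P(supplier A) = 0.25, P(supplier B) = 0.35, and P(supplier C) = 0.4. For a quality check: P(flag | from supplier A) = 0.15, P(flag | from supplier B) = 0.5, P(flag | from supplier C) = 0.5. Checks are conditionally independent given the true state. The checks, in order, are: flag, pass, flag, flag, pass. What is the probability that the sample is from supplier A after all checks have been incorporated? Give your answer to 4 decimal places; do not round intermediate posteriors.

Each posterior becomes the prior for the next update.
After 'flag': normaliser = 0.15·0.2500 + 0.5·0.3500 + 0.5·0.4000; P(supplier A) ≈ 0.0909, P(supplier B) ≈ 0.4242, P(supplier C) ≈ 0.4848
After 'pass': normaliser = 0.85·0.0909 + 0.5·0.4242 + 0.5·0.4848; P(supplier A) ≈ 0.1453, P(supplier B) ≈ 0.3989, P(supplier C) ≈ 0.4558
After 'flag': normaliser = 0.15·0.1453 + 0.5·0.3989 + 0.5·0.4558; P(supplier A) ≈ 0.0485, P(supplier B) ≈ 0.4440, P(supplier C) ≈ 0.5075
After 'flag': normaliser = 0.15·0.0485 + 0.5·0.4440 + 0.5·0.5075; P(supplier A) ≈ 0.0151, P(supplier B) ≈ 0.4596, P(supplier C) ≈ 0.5253
After 'pass': normaliser = 0.85·0.0151 + 0.5·0.4596 + 0.5·0.5253; P(supplier A) ≈ 0.0254, P(supplier B) ≈ 0.4548, P(supplier C) ≈ 0.5198

0.0254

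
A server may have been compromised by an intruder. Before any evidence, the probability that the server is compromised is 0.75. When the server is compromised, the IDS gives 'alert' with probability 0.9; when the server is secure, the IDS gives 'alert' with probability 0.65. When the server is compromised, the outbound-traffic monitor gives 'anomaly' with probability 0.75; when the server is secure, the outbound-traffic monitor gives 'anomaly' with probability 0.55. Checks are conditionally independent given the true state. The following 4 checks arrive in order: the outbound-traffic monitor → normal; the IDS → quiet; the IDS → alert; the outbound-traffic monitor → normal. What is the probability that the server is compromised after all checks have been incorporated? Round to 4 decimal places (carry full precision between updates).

0.2681

After the outbound-traffic monitor='normal': P(compromised) = 0.25·0.7500 / (0.25·0.7500 + 0.45·0.2500) ≈ 0.6250
After the IDS='quiet': P(compromised) = 0.1·0.6250 / (0.1·0.6250 + 0.35·0.3750) ≈ 0.3226
After the IDS='alert': P(compromised) = 0.9·0.3226 / (0.9·0.3226 + 0.65·0.6774) ≈ 0.3974
After the outbound-traffic monitor='normal': P(compromised) = 0.25·0.3974 / (0.25·0.3974 + 0.45·0.6026) ≈ 0.2681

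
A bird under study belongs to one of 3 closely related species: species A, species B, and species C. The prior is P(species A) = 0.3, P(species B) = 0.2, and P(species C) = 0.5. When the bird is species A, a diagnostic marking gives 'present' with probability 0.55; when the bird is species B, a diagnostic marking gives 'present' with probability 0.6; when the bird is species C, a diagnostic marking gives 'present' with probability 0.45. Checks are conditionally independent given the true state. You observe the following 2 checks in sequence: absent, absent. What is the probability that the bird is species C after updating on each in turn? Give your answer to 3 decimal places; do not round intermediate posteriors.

Each posterior becomes the prior for the next update.
After 'absent': normaliser = 0.45·0.3000 + 0.4·0.2000 + 0.55·0.5000; P(species A) ≈ 0.2755, P(species B) ≈ 0.1633, P(species C) ≈ 0.5612
After 'absent': normaliser = 0.45·0.2755 + 0.4·0.1633 + 0.55·0.5612; P(species A) ≈ 0.2490, P(species B) ≈ 0.1311, P(species C) ≈ 0.6199

0.620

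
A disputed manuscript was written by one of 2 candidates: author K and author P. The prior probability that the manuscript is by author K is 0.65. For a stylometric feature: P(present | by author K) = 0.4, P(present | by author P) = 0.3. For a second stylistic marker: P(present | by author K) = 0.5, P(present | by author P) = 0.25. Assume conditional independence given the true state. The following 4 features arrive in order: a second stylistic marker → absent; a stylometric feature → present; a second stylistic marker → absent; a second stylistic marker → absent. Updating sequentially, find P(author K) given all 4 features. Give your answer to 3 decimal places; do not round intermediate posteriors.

0.423

Each posterior becomes the prior for the next update.
After a second stylistic marker='absent': P(author K) = 0.5·0.6500 / (0.5·0.6500 + 0.75·0.3500) ≈ 0.5532
After a stylometric feature='present': P(author K) = 0.4·0.5532 / (0.4·0.5532 + 0.3·0.4468) ≈ 0.6228
After a second stylistic marker='absent': P(author K) = 0.5·0.6228 / (0.5·0.6228 + 0.75·0.3772) ≈ 0.5239
After a second stylistic marker='absent': P(author K) = 0.5·0.5239 / (0.5·0.5239 + 0.75·0.4761) ≈ 0.4232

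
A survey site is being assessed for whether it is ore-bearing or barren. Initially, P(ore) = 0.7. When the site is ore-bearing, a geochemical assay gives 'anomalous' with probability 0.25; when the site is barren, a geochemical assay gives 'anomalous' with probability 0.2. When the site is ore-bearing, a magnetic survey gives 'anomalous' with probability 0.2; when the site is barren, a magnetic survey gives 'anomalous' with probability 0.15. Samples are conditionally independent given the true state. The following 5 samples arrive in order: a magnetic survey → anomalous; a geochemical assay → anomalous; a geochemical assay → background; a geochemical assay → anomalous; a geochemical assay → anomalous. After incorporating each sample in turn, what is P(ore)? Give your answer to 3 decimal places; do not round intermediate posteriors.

0.851

After a magnetic survey='anomalous': P(ore) = 0.2·0.7000 / (0.2·0.7000 + 0.15·0.3000) ≈ 0.7568
After a geochemical assay='anomalous': P(ore) = 0.25·0.7568 / (0.25·0.7568 + 0.2·0.2432) ≈ 0.7955
After a geochemical assay='background': P(ore) = 0.75·0.7955 / (0.75·0.7955 + 0.8·0.2045) ≈ 0.7848
After a geochemical assay='anomalous': P(ore) = 0.25·0.7848 / (0.25·0.7848 + 0.2·0.2152) ≈ 0.8201
After a geochemical assay='anomalous': P(ore) = 0.25·0.8201 / (0.25·0.8201 + 0.2·0.1799) ≈ 0.8507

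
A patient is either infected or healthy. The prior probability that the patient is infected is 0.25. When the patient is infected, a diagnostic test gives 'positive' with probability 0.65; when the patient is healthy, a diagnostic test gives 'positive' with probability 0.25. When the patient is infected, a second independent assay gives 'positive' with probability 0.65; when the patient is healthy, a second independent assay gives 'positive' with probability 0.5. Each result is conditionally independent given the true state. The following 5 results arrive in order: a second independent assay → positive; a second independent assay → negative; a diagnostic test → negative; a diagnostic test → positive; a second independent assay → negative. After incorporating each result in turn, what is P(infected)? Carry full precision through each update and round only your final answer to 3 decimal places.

After a second independent assay='positive': P(infected) = 0.65·0.2500 / (0.65·0.2500 + 0.5·0.7500) ≈ 0.3023
After a second independent assay='negative': P(infected) = 0.35·0.3023 / (0.35·0.3023 + 0.5·0.6977) ≈ 0.2327
After a diagnostic test='negative': P(infected) = 0.35·0.2327 / (0.35·0.2327 + 0.75·0.7673) ≈ 0.1240
After a diagnostic test='positive': P(infected) = 0.65·0.1240 / (0.65·0.1240 + 0.25·0.8760) ≈ 0.2690
After a second independent assay='negative': P(infected) = 0.35·0.2690 / (0.35·0.2690 + 0.5·0.7310) ≈ 0.2049

0.205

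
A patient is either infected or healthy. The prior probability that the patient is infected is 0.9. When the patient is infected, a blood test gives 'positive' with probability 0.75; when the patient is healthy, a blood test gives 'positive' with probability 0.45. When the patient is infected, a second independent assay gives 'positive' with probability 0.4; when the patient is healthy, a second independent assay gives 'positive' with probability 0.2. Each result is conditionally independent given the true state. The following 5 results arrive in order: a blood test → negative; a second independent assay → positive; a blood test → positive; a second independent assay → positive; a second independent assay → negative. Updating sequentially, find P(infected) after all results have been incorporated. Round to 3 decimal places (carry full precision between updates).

After a blood test='negative': P(infected) = 0.25·0.9000 / (0.25·0.9000 + 0.55·0.1000) ≈ 0.8036
After a second independent assay='positive': P(infected) = 0.4·0.8036 / (0.4·0.8036 + 0.2·0.1964) ≈ 0.8911
After a blood test='positive': P(infected) = 0.75·0.8911 / (0.75·0.8911 + 0.45·0.1089) ≈ 0.9317
After a second independent assay='positive': P(infected) = 0.4·0.9317 / (0.4·0.9317 + 0.2·0.0683) ≈ 0.9646
After a second independent assay='negative': P(infected) = 0.6·0.9646 / (0.6·0.9646 + 0.8·0.0354) ≈ 0.9534

0.953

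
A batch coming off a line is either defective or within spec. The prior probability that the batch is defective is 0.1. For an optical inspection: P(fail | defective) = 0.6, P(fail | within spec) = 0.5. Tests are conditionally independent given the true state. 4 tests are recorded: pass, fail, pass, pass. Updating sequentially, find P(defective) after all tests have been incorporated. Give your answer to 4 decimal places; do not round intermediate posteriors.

0.0639

After 'pass': P(defective) = 0.4·0.1000 / (0.4·0.1000 + 0.5·0.9000) ≈ 0.0816
After 'fail': P(defective) = 0.6·0.0816 / (0.6·0.0816 + 0.5·0.9184) ≈ 0.0964
After 'pass': P(defective) = 0.4·0.0964 / (0.4·0.0964 + 0.5·0.9036) ≈ 0.0786
After 'pass': P(defective) = 0.4·0.0786 / (0.4·0.0786 + 0.5·0.9214) ≈ 0.0639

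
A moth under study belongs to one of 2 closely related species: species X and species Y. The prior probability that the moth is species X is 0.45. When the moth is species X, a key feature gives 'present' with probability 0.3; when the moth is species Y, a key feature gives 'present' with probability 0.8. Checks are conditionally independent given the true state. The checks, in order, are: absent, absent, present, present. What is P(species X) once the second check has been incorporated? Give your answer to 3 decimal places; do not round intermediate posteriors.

After 'absent': P(species X) = 0.7·0.4500 / (0.7·0.4500 + 0.2·0.5500) ≈ 0.7412
After 'absent': P(species X) = 0.7·0.7412 / (0.7·0.7412 + 0.2·0.2588) ≈ 0.9093

0.909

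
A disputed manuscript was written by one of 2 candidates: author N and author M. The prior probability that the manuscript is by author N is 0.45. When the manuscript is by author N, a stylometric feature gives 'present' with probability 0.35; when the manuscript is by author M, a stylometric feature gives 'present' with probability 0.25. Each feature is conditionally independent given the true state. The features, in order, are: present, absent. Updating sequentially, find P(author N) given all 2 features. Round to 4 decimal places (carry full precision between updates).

After 'present': P(author N) = 0.35·0.4500 / (0.35·0.4500 + 0.25·0.5500) ≈ 0.5339
After 'absent': P(author N) = 0.65·0.5339 / (0.65·0.5339 + 0.75·0.4661) ≈ 0.4982

0.4982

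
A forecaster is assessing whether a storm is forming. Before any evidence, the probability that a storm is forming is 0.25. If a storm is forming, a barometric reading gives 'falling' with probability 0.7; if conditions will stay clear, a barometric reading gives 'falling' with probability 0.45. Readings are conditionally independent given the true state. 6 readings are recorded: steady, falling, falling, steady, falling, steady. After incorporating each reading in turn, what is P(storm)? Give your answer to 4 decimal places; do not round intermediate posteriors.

0.1692

After 'steady': P(storm) = 0.3·0.2500 / (0.3·0.2500 + 0.55·0.7500) ≈ 0.1538
After 'falling': P(storm) = 0.7·0.1538 / (0.7·0.1538 + 0.45·0.8462) ≈ 0.2205
After 'falling': P(storm) = 0.7·0.2205 / (0.7·0.2205 + 0.45·0.7795) ≈ 0.3055
After 'steady': P(storm) = 0.3·0.3055 / (0.3·0.3055 + 0.55·0.6945) ≈ 0.1935
After 'falling': P(storm) = 0.7·0.1935 / (0.7·0.1935 + 0.45·0.8065) ≈ 0.2718
After 'steady': P(storm) = 0.3·0.2718 / (0.3·0.2718 + 0.55·0.7282) ≈ 0.1692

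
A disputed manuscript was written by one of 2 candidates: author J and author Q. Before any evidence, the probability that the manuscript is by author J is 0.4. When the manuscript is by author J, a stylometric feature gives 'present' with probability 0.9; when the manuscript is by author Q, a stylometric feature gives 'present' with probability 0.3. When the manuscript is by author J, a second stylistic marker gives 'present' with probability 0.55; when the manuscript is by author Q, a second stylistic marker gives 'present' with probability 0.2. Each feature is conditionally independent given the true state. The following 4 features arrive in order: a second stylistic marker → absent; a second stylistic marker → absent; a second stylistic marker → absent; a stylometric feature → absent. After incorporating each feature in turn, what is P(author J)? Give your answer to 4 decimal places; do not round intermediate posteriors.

After a second stylistic marker='absent': P(author J) = 0.45·0.4000 / (0.45·0.4000 + 0.8·0.6000) ≈ 0.2727
After a second stylistic marker='absent': P(author J) = 0.45·0.2727 / (0.45·0.2727 + 0.8·0.7273) ≈ 0.1742
After a second stylistic marker='absent': P(author J) = 0.45·0.1742 / (0.45·0.1742 + 0.8·0.8258) ≈ 0.1061
After a stylometric feature='absent': P(author J) = 0.1·0.1061 / (0.1·0.1061 + 0.7·0.8939) ≈ 0.0167

0.0167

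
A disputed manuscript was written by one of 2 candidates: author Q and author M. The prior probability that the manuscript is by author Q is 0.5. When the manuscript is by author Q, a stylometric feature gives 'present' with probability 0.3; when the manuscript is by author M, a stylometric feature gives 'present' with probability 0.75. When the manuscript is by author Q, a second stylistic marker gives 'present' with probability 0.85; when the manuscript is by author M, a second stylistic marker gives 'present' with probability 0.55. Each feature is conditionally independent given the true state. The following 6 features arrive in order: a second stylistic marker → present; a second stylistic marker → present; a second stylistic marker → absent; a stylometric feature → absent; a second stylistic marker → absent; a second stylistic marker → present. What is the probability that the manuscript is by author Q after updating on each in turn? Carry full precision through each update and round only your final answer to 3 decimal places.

0.535

Apply Bayes' rule sequentially, carrying P(author Q) forward.
After a second stylistic marker='present': P(author Q) = 0.85·0.5000 / (0.85·0.5000 + 0.55·0.5000) ≈ 0.6071
After a second stylistic marker='present': P(author Q) = 0.85·0.6071 / (0.85·0.6071 + 0.55·0.3929) ≈ 0.7049
After a second stylistic marker='absent': P(author Q) = 0.15·0.7049 / (0.15·0.7049 + 0.45·0.2951) ≈ 0.4433
After a stylometric feature='absent': P(author Q) = 0.7·0.4433 / (0.7·0.4433 + 0.25·0.5567) ≈ 0.6903
After a second stylistic marker='absent': P(author Q) = 0.15·0.6903 / (0.15·0.6903 + 0.45·0.3097) ≈ 0.4263
After a second stylistic marker='present': P(author Q) = 0.85·0.4263 / (0.85·0.4263 + 0.55·0.5737) ≈ 0.5345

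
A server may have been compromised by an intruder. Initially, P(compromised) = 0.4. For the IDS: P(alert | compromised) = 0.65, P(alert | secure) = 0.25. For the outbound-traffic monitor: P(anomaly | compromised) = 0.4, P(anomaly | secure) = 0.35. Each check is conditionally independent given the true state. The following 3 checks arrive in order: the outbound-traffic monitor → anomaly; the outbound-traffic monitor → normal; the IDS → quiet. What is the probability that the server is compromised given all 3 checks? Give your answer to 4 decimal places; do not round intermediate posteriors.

0.2471

After the outbound-traffic monitor='anomaly': P(compromised) = 0.4·0.4000 / (0.4·0.4000 + 0.35·0.6000) ≈ 0.4324
After the outbound-traffic monitor='normal': P(compromised) = 0.6·0.4324 / (0.6·0.4324 + 0.65·0.5676) ≈ 0.4129
After the IDS='quiet': P(compromised) = 0.35·0.4129 / (0.35·0.4129 + 0.75·0.5871) ≈ 0.2471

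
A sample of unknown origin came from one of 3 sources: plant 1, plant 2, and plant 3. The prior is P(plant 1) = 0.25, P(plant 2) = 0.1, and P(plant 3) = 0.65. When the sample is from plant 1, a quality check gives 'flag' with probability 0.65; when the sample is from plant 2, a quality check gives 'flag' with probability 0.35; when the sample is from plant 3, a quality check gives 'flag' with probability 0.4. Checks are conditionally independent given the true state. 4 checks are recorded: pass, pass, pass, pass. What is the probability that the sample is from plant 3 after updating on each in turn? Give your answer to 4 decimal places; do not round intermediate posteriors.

0.7959

After 'pass': normaliser = 0.35·0.2500 + 0.65·0.1000 + 0.6·0.6500; P(plant 1) ≈ 0.1613, P(plant 2) ≈ 0.1198, P(plant 3) ≈ 0.7189
After 'pass': normaliser = 0.35·0.1613 + 0.65·0.1198 + 0.6·0.7189; P(plant 1) ≈ 0.0998, P(plant 2) ≈ 0.1377, P(plant 3) ≈ 0.7625
After 'pass': normaliser = 0.35·0.0998 + 0.65·0.1377 + 0.6·0.7625; P(plant 1) ≈ 0.0600, P(plant 2) ≈ 0.1538, P(plant 3) ≈ 0.7862
After 'pass': normaliser = 0.35·0.0600 + 0.65·0.1538 + 0.6·0.7862; P(plant 1) ≈ 0.0354, P(plant 2) ≈ 0.1687, P(plant 3) ≈ 0.7959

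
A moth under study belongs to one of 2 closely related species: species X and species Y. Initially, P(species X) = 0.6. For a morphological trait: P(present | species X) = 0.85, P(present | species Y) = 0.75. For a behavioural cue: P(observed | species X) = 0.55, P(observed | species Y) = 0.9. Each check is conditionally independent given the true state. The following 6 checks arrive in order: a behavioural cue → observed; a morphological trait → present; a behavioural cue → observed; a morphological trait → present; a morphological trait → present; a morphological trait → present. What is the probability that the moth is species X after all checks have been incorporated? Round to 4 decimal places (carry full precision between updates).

0.4803

After a behavioural cue='observed': P(species X) = 0.55·0.6000 / (0.55·0.6000 + 0.9·0.4000) ≈ 0.4783
After a morphological trait='present': P(species X) = 0.85·0.4783 / (0.85·0.4783 + 0.75·0.5217) ≈ 0.5095
After a behavioural cue='observed': P(species X) = 0.55·0.5095 / (0.55·0.5095 + 0.9·0.4905) ≈ 0.3883
After a morphological trait='present': P(species X) = 0.85·0.3883 / (0.85·0.3883 + 0.75·0.6117) ≈ 0.4184
After a morphological trait='present': P(species X) = 0.85·0.4184 / (0.85·0.4184 + 0.75·0.5816) ≈ 0.4492
After a morphological trait='present': P(species X) = 0.85·0.4492 / (0.85·0.4492 + 0.75·0.5508) ≈ 0.4803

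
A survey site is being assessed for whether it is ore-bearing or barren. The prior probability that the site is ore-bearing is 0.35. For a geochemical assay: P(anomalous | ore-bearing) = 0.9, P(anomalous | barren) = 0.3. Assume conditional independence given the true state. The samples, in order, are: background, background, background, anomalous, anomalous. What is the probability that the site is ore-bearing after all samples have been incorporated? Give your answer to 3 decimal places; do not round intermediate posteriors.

After 'background': P(ore) = 0.1·0.3500 / (0.1·0.3500 + 0.7·0.6500) ≈ 0.0714
After 'background': P(ore) = 0.1·0.0714 / (0.1·0.0714 + 0.7·0.9286) ≈ 0.0109
After 'background': P(ore) = 0.1·0.0109 / (0.1·0.0109 + 0.7·0.9891) ≈ 0.0016
After 'anomalous': P(ore) = 0.9·0.0016 / (0.9·0.0016 + 0.3·0.9984) ≈ 0.0047
After 'anomalous': P(ore) = 0.9·0.0047 / (0.9·0.0047 + 0.3·0.9953) ≈ 0.0139

0.014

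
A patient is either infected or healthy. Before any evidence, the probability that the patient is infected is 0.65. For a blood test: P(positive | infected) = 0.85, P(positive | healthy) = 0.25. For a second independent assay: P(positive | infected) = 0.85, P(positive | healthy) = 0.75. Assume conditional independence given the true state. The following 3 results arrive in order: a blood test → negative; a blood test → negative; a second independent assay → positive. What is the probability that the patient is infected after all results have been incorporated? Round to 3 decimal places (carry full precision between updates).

0.078

Apply Bayes' rule sequentially, carrying P(infected) forward.
After a blood test='negative': P(infected) = 0.15·0.6500 / (0.15·0.6500 + 0.75·0.3500) ≈ 0.2708
After a blood test='negative': P(infected) = 0.15·0.2708 / (0.15·0.2708 + 0.75·0.7292) ≈ 0.0691
After a second independent assay='positive': P(infected) = 0.85·0.0691 / (0.85·0.0691 + 0.75·0.9309) ≈ 0.0777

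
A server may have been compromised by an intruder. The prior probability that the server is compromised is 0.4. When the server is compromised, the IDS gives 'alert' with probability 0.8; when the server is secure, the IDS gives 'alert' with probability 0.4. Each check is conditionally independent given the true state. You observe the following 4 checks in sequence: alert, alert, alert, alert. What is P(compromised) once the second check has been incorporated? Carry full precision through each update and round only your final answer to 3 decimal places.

After 'alert': P(compromised) = 0.8·0.4000 / (0.8·0.4000 + 0.4·0.6000) ≈ 0.5714
After 'alert': P(compromised) = 0.8·0.5714 / (0.8·0.5714 + 0.4·0.4286) ≈ 0.7273

0.727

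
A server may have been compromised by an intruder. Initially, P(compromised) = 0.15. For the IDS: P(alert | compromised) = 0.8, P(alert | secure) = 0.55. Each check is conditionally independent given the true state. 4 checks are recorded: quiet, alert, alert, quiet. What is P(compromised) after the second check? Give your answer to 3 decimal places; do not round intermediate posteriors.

After 'quiet': P(compromised) = 0.2·0.1500 / (0.2·0.1500 + 0.45·0.8500) ≈ 0.0727
After 'alert': P(compromised) = 0.8·0.0727 / (0.8·0.0727 + 0.55·0.9273) ≈ 0.1024

0.102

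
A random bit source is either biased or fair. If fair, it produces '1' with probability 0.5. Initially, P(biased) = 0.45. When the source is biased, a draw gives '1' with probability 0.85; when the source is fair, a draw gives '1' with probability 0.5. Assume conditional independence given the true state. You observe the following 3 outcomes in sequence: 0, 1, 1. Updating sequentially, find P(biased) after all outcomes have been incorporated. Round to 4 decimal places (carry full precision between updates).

0.4150

After '0': P(biased) = 0.15·0.4500 / (0.15·0.4500 + 0.5·0.5500) ≈ 0.1971
After '1': P(biased) = 0.85·0.1971 / (0.85·0.1971 + 0.5·0.8029) ≈ 0.2944
After '1': P(biased) = 0.85·0.2944 / (0.85·0.2944 + 0.5·0.7056) ≈ 0.4150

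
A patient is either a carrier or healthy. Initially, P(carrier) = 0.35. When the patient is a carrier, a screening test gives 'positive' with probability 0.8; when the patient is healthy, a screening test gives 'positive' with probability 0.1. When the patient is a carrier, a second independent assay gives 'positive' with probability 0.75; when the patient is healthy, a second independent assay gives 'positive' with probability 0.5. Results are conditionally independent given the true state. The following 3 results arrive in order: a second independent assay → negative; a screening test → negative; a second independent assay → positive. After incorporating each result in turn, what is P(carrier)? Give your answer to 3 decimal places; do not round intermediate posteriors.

Apply Bayes' rule sequentially, carrying P(carrier) forward.
After a second independent assay='negative': P(carrier) = 0.25·0.3500 / (0.25·0.3500 + 0.5·0.6500) ≈ 0.2121
After a screening test='negative': P(carrier) = 0.2·0.2121 / (0.2·0.2121 + 0.9·0.7879) ≈ 0.0565
After a second independent assay='positive': P(carrier) = 0.75·0.0565 / (0.75·0.0565 + 0.5·0.9435) ≈ 0.0824

0.082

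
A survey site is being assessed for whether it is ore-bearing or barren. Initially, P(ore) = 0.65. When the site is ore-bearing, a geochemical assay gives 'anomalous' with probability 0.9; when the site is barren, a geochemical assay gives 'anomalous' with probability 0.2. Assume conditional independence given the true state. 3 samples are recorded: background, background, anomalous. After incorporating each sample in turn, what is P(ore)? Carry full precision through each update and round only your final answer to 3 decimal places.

After 'background': P(ore) = 0.1·0.6500 / (0.1·0.6500 + 0.8·0.3500) ≈ 0.1884
After 'background': P(ore) = 0.1·0.1884 / (0.1·0.1884 + 0.8·0.8116) ≈ 0.0282
After 'anomalous': P(ore) = 0.9·0.0282 / (0.9·0.0282 + 0.2·0.9718) ≈ 0.1155

0.115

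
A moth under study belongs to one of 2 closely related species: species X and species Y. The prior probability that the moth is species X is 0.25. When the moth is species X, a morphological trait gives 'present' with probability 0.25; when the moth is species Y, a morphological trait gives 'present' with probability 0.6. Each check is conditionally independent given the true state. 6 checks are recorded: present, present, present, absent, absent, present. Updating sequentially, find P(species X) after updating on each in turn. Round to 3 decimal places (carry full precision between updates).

0.034

After 'present': P(species X) = 0.25·0.2500 / (0.25·0.2500 + 0.6·0.7500) ≈ 0.1220
After 'present': P(species X) = 0.25·0.1220 / (0.25·0.1220 + 0.6·0.8780) ≈ 0.0547
After 'present': P(species X) = 0.25·0.0547 / (0.25·0.0547 + 0.6·0.9453) ≈ 0.0235
After 'absent': P(species X) = 0.75·0.0235 / (0.75·0.0235 + 0.4·0.9765) ≈ 0.0433
After 'absent': P(species X) = 0.75·0.0433 / (0.75·0.0433 + 0.4·0.9567) ≈ 0.0781
After 'present': P(species X) = 0.25·0.0781 / (0.25·0.0781 + 0.6·0.9219) ≈ 0.0341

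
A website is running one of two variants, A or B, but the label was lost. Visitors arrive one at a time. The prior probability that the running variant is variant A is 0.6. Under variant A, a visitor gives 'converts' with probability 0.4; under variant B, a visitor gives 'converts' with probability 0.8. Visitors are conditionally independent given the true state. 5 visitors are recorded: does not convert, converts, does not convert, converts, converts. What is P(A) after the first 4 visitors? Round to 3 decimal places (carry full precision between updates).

Apply Bayes' rule sequentially, carrying P(A) forward.
After 'does not convert': P(A) = 0.6·0.6000 / (0.6·0.6000 + 0.2·0.4000) ≈ 0.8182
After 'converts': P(A) = 0.4·0.8182 / (0.4·0.8182 + 0.8·0.1818) ≈ 0.6923
After 'does not convert': P(A) = 0.6·0.6923 / (0.6·0.6923 + 0.2·0.3077) ≈ 0.8710
After 'converts': P(A) = 0.4·0.8710 / (0.4·0.8710 + 0.8·0.1290) ≈ 0.7714

0.771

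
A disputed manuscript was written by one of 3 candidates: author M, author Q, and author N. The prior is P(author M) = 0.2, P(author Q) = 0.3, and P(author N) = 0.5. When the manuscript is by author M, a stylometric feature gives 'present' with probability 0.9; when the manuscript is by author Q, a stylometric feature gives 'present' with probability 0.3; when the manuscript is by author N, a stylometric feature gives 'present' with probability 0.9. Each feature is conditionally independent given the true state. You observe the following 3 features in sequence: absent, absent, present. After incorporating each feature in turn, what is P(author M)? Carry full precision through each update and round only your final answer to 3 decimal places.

After 'absent': normaliser = 0.1·0.2000 + 0.7·0.3000 + 0.1·0.5000; P(author M) ≈ 0.0714, P(author Q) ≈ 0.7500, P(author N) ≈ 0.1786
After 'absent': normaliser = 0.1·0.0714 + 0.7·0.7500 + 0.1·0.1786; P(author M) ≈ 0.0130, P(author Q) ≈ 0.9545, P(author N) ≈ 0.0325
After 'present': normaliser = 0.9·0.0130 + 0.3·0.9545 + 0.9·0.0325; P(author M) ≈ 0.0357, P(author Q) ≈ 0.8750, P(author N) ≈ 0.0893

0.036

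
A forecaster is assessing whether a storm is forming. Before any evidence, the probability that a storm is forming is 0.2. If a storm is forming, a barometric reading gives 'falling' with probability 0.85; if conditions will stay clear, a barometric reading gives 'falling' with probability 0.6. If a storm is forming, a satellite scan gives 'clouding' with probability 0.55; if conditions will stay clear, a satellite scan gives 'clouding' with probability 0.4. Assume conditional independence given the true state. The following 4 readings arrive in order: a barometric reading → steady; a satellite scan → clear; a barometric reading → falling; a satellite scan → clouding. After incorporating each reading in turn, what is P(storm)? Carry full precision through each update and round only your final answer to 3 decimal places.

After a barometric reading='steady': P(storm) = 0.15·0.2000 / (0.15·0.2000 + 0.4·0.8000) ≈ 0.0857
After a satellite scan='clear': P(storm) = 0.45·0.0857 / (0.45·0.0857 + 0.6·0.9143) ≈ 0.0657
After a barometric reading='falling': P(storm) = 0.85·0.0657 / (0.85·0.0657 + 0.6·0.9343) ≈ 0.0906
After a satellite scan='clouding': P(storm) = 0.55·0.0906 / (0.55·0.0906 + 0.4·0.9094) ≈ 0.1205

0.120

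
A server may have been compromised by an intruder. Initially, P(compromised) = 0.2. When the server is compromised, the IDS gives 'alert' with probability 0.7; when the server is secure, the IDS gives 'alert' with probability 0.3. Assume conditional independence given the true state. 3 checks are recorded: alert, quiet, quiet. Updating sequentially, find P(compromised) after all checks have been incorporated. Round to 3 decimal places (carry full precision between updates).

0.097

Each posterior becomes the prior for the next update.
After 'alert': P(compromised) = 0.7·0.2000 / (0.7·0.2000 + 0.3·0.8000) ≈ 0.3684
After 'quiet': P(compromised) = 0.3·0.3684 / (0.3·0.3684 + 0.7·0.6316) ≈ 0.2000
After 'quiet': P(compromised) = 0.3·0.2000 / (0.3·0.2000 + 0.7·0.8000) ≈ 0.0968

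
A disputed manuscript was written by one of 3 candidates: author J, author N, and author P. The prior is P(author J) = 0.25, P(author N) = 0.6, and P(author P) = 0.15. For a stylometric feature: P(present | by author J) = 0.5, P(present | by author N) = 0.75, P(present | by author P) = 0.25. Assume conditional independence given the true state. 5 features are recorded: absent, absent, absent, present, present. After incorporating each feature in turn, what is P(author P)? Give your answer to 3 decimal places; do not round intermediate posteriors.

After 'absent': normaliser = 0.5·0.2500 + 0.25·0.6000 + 0.75·0.1500; P(author J) ≈ 0.3226, P(author N) ≈ 0.3871, P(author P) ≈ 0.2903
After 'absent': normaliser = 0.5·0.3226 + 0.25·0.3871 + 0.75·0.2903; P(author J) ≈ 0.3390, P(author N) ≈ 0.2034, P(author P) ≈ 0.4576
After 'absent': normaliser = 0.5·0.3390 + 0.25·0.2034 + 0.75·0.4576; P(author J) ≈ 0.3008, P(author N) ≈ 0.0902, P(author P) ≈ 0.6090
After 'present': normaliser = 0.5·0.3008 + 0.75·0.0902 + 0.25·0.6090; P(author J) ≈ 0.4061, P(author N) ≈ 0.1827, P(author P) ≈ 0.4112
After 'present': normaliser = 0.5·0.4061 + 0.75·0.1827 + 0.25·0.4112; P(author J) ≈ 0.4585, P(author N) ≈ 0.3095, P(author P) ≈ 0.2321

0.232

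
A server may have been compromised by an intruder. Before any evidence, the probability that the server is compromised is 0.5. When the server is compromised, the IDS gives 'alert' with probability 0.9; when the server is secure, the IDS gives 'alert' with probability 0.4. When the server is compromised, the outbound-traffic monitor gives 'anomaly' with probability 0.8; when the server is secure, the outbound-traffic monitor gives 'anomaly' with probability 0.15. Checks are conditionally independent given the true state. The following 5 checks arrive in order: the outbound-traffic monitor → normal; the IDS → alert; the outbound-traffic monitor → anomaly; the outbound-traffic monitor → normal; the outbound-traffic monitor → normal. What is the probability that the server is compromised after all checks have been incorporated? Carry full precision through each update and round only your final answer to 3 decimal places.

Apply Bayes' rule sequentially, carrying P(compromised) forward.
After the outbound-traffic monitor='normal': P(compromised) = 0.2·0.5000 / (0.2·0.5000 + 0.85·0.5000) ≈ 0.1905
After the IDS='alert': P(compromised) = 0.9·0.1905 / (0.9·0.1905 + 0.4·0.8095) ≈ 0.3462
After the outbound-traffic monitor='anomaly': P(compromised) = 0.8·0.3462 / (0.8·0.3462 + 0.15·0.6538) ≈ 0.7385
After the outbound-traffic monitor='normal': P(compromised) = 0.2·0.7385 / (0.2·0.7385 + 0.85·0.2615) ≈ 0.3992
After the outbound-traffic monitor='normal': P(compromised) = 0.2·0.3992 / (0.2·0.3992 + 0.85·0.6008) ≈ 0.1352

0.135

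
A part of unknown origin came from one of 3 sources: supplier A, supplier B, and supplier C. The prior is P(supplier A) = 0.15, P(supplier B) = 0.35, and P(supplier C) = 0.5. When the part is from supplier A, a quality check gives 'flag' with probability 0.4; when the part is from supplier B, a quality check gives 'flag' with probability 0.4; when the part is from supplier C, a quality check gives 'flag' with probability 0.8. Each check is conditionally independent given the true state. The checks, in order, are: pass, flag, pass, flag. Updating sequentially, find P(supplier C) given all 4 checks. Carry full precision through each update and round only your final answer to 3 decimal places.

After 'pass': normaliser = 0.6·0.1500 + 0.6·0.3500 + 0.2·0.5000; P(supplier A) ≈ 0.2250, P(supplier B) ≈ 0.5250, P(supplier C) ≈ 0.2500
After 'flag': normaliser = 0.4·0.2250 + 0.4·0.5250 + 0.8·0.2500; P(supplier A) ≈ 0.1800, P(supplier B) ≈ 0.4200, P(supplier C) ≈ 0.4000
After 'pass': normaliser = 0.6·0.1800 + 0.6·0.4200 + 0.2·0.4000; P(supplier A) ≈ 0.2455, P(supplier B) ≈ 0.5727, P(supplier C) ≈ 0.1818
After 'flag': normaliser = 0.4·0.2455 + 0.4·0.5727 + 0.8·0.1818; P(supplier A) ≈ 0.2077, P(supplier B) ≈ 0.4846, P(supplier C) ≈ 0.3077

0.308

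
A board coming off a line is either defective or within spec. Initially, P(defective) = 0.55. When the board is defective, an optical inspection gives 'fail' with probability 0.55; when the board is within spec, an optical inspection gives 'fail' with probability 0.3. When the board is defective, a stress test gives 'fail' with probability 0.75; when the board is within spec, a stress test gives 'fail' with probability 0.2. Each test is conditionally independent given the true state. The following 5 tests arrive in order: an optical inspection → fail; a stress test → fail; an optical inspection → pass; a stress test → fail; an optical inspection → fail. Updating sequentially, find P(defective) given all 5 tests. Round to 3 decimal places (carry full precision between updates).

0.974

After an optical inspection='fail': P(defective) = 0.55·0.5500 / (0.55·0.5500 + 0.3·0.4500) ≈ 0.6914
After a stress test='fail': P(defective) = 0.75·0.6914 / (0.75·0.6914 + 0.2·0.3086) ≈ 0.8936
After an optical inspection='pass': P(defective) = 0.45·0.8936 / (0.45·0.8936 + 0.7·0.1064) ≈ 0.8438
After a stress test='fail': P(defective) = 0.75·0.8438 / (0.75·0.8438 + 0.2·0.1562) ≈ 0.9530
After an optical inspection='fail': P(defective) = 0.55·0.9530 / (0.55·0.9530 + 0.3·0.0470) ≈ 0.9738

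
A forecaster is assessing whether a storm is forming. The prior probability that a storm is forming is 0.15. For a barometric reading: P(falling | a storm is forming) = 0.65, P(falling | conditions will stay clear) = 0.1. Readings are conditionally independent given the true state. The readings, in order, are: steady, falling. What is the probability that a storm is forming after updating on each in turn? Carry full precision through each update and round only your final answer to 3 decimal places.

After 'steady': P(storm) = 0.35·0.1500 / (0.35·0.1500 + 0.9·0.8500) ≈ 0.0642
After 'falling': P(storm) = 0.65·0.0642 / (0.65·0.0642 + 0.1·0.9358) ≈ 0.3085

0.308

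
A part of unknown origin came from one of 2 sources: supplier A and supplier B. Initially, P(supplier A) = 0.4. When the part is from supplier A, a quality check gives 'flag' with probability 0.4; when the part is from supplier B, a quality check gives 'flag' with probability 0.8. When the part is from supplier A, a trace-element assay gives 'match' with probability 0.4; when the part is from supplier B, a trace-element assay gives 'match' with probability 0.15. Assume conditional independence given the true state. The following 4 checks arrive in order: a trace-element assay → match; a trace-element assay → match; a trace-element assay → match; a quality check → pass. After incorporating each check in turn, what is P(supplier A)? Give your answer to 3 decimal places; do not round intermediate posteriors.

After a trace-element assay='match': P(supplier A) = 0.4·0.4000 / (0.4·0.4000 + 0.15·0.6000) ≈ 0.6400
After a trace-element assay='match': P(supplier A) = 0.4·0.6400 / (0.4·0.6400 + 0.15·0.3600) ≈ 0.8258
After a trace-element assay='match': P(supplier A) = 0.4·0.8258 / (0.4·0.8258 + 0.15·0.1742) ≈ 0.9267
After a quality check='pass': P(supplier A) = 0.6·0.9267 / (0.6·0.9267 + 0.2·0.0733) ≈ 0.9743

0.974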